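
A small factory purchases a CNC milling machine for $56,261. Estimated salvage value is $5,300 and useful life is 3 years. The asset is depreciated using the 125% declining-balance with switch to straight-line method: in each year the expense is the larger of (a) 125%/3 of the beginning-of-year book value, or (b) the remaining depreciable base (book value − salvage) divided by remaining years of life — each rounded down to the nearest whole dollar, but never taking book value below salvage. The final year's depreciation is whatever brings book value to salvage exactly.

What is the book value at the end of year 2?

$19,060

Depreciable base = $56,261 − $5,300 = $50,961.
Year 1: DB = ⌊$56,261 × 125%/3⌋ = $23,442; SL = ⌊$50,961/3⌋ = $16,987 → take DB $23,442. Book value $32,819.
Year 2: DB = ⌊$32,819 × 125%/3⌋ = $13,674; SL = ⌊$27,519/2⌋ = $13,759 → take SL $13,759. Book value $19,060.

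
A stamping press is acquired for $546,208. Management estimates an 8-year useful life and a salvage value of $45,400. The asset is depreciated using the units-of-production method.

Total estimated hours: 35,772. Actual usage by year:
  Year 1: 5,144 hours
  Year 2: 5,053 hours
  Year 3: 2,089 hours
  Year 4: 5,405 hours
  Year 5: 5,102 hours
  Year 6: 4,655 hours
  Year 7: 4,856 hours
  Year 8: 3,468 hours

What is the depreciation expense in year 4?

$75,670

Depreciable base = $546,208 − $45,400 = $500,808.
Rate = $500,808 / 35,772 hours = $14 per hour.
Year 1: 5,144 × $14 = $72,016. Book value $474,192.
Year 2: 5,053 × $14 = $70,742. Book value $403,450.
Year 3: 2,089 × $14 = $29,246. Book value $374,204.
Year 4: 5,405 × $14 = $75,670. Book value $298,534.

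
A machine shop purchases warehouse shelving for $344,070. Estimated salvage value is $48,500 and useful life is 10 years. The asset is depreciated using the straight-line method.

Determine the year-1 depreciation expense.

Depreciable base = $344,070 − $48,500 = $295,570.
Annual expense = $295,570 / 10 = $29,557.

$29,557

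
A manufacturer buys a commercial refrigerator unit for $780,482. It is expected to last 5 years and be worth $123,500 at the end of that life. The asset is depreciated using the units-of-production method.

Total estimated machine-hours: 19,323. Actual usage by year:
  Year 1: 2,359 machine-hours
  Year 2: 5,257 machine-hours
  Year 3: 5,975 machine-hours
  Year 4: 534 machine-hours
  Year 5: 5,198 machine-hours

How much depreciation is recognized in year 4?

$18,156

Depreciable base = $780,482 − $123,500 = $656,982.
Rate = $656,982 / 19,323 machine-hours = $34 per machine-hour.
Year 1: 2,359 × $34 = $80,206. Book value $700,276.
Year 2: 5,257 × $34 = $178,738. Book value $521,538.
Year 3: 5,975 × $34 = $203,150. Book value $318,388.
Year 4: 534 × $34 = $18,156. Book value $300,232.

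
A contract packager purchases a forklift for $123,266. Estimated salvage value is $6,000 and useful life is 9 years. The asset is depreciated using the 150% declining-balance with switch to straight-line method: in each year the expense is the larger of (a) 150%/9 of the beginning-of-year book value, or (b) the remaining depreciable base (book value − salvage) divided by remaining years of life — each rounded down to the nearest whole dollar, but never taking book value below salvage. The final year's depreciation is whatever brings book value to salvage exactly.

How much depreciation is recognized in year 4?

$11,889

Depreciable base = $123,266 − $6,000 = $117,266.
Year 1: DB = ⌊$123,266 × 150%/9⌋ = $20,544; SL = ⌊$117,266/9⌋ = $13,029 → take DB $20,544. Book value $102,722.
Year 2: DB = ⌊$102,722 × 150%/9⌋ = $17,120; SL = ⌊$96,722/8⌋ = $12,090 → take DB $17,120. Book value $85,602.
Year 3: DB = ⌊$85,602 × 150%/9⌋ = $14,267; SL = ⌊$79,602/7⌋ = $11,371 → take DB $14,267. Book value $71,335.
Year 4: DB = ⌊$71,335 × 150%/9⌋ = $11,889; SL = ⌊$65,335/6⌋ = $10,889 → take DB $11,889. Book value $59,446.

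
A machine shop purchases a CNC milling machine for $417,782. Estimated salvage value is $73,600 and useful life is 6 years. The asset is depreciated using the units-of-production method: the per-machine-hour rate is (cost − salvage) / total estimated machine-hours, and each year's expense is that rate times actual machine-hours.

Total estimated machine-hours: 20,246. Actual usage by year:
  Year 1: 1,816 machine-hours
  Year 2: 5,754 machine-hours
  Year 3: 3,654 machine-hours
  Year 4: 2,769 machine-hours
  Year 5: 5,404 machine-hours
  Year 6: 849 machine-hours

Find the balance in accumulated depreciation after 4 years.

$237,881

Depreciable base = $417,782 − $73,600 = $344,182.
Rate = $344,182 / 20,246 machine-hours = $17 per machine-hour.
Year 1: 1,816 × $17 = $30,872. Book value $386,910.
Year 2: 5,754 × $17 = $97,818. Book value $289,092.
Year 3: 3,654 × $17 = $62,118. Book value $226,974.
Year 4: 2,769 × $17 = $47,073. Book value $179,901.
Accumulated through year 4 = $417,782 − $179,901 = $237,881.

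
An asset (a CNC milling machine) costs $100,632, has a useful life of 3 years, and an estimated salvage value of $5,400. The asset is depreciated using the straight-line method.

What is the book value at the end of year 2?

$37,144

Depreciable base = $100,632 − $5,400 = $95,232.
Annual expense = $95,232 / 3 = $31,744.
End of year 1: book value $68,888.
End of year 2: book value $37,144.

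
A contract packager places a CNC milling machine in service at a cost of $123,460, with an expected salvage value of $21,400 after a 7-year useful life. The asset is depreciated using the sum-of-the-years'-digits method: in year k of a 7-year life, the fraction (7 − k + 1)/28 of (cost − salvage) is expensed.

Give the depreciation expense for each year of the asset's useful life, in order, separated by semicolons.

Depreciable base = $123,460 − $21,400 = $102,060.
Sum of the years' digits = 7+6+5+4+3+2+1 = 28.
Year 1: $102,060 × 7/28 = $25,515. Book value $97,945.
Year 2: $102,060 × 6/28 = $21,870. Book value $76,075.
Year 3: $102,060 × 5/28 = $18,225. Book value $57,850.
Year 4: $102,060 × 4/28 = $14,580. Book value $43,270.
Year 5: $102,060 × 3/28 = $10,935. Book value $32,335.
Year 6: $102,060 × 2/28 = $7,290. Book value $25,045.
Year 7: $102,060 × 1/28 = $3,645. Book value $21,400.

$25,515; $21,870; $18,225; $14,580; $10,935; $7,290; $3,645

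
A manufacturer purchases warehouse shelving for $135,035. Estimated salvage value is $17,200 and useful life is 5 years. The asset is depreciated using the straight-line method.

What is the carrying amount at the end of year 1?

$111,468

Depreciable base = $135,035 − $17,200 = $117,835.
Annual expense = $117,835 / 5 = $23,567.
End of year 1: book value $111,468.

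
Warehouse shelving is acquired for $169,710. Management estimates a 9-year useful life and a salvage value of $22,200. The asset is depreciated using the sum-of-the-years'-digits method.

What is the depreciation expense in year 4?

Depreciable base = $169,710 − $22,200 = $147,510.
Sum of the years' digits = 9+8+7+6+5+4+3+2+1 = 45.
Year 1: $147,510 × 9/45 = $29,502. Book value $140,208.
Year 2: $147,510 × 8/45 = $26,224. Book value $113,984.
Year 3: $147,510 × 7/45 = $22,946. Book value $91,038.
Year 4: $147,510 × 6/45 = $19,668. Book value $71,370.

$19,668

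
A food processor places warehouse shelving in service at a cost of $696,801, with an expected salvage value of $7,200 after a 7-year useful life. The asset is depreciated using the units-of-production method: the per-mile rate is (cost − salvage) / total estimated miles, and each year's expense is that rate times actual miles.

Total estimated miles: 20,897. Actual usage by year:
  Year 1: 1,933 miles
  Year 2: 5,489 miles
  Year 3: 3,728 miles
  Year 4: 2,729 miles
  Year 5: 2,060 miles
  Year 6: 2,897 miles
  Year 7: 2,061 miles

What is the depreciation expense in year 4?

Depreciable base = $696,801 − $7,200 = $689,601.
Rate = $689,601 / 20,897 miles = $33 per mile.
Year 1: 1,933 × $33 = $63,789. Book value $633,012.
Year 2: 5,489 × $33 = $181,137. Book value $451,875.
Year 3: 3,728 × $33 = $123,024. Book value $328,851.
Year 4: 2,729 × $33 = $90,057. Book value $238,794.

$90,057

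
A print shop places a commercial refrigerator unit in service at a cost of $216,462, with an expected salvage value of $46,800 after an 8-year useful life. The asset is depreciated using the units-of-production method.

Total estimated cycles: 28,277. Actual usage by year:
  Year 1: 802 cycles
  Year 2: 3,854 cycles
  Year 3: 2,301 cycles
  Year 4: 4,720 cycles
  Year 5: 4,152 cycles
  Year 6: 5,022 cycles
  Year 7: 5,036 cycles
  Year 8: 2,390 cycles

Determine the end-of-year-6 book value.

$91,356

Depreciable base = $216,462 − $46,800 = $169,662.
Rate = $169,662 / 28,277 cycles = $6 per cycle.
Year 1: 802 × $6 = $4,812. Book value $211,650.
Year 2: 3,854 × $6 = $23,124. Book value $188,526.
Year 3: 2,301 × $6 = $13,806. Book value $174,720.
Year 4: 4,720 × $6 = $28,320. Book value $146,400.
Year 5: 4,152 × $6 = $24,912. Book value $121,488.
Year 6: 5,022 × $6 = $30,132. Book value $91,356.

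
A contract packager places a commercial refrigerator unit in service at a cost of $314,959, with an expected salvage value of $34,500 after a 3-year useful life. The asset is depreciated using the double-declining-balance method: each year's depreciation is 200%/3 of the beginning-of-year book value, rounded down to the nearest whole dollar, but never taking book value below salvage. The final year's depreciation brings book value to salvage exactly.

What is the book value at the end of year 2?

Depreciable base = $314,959 − $34,500 = $280,459.
Year 1: ⌊$314,959 × 200%/3⌋ = $209,972. Book value $104,987.
Year 2: ⌊$104,987 × 200%/3⌋ = $69,991. Book value $34,996.

$34,996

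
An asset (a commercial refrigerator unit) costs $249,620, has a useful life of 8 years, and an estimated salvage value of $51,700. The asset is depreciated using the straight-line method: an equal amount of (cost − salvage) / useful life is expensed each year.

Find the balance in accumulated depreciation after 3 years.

$74,220

Depreciable base = $249,620 − $51,700 = $197,920.
Annual expense = $197,920 / 8 = $24,740.
End of year 1: book value $224,880.
End of year 2: book value $200,140.
End of year 3: book value $175,400.
Accumulated through year 3 = $249,620 − $175,400 = $74,220.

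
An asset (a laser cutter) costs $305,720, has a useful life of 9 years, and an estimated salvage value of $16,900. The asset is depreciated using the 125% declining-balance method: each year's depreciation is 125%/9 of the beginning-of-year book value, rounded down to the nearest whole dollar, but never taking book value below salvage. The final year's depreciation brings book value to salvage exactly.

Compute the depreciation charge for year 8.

$14,907

Depreciable base = $305,720 − $16,900 = $288,820.
Year 1: ⌊$305,720 × 125%/9⌋ = $42,461. Book value $263,259.
Year 2: ⌊$263,259 × 125%/9⌋ = $36,563. Book value $226,696.
Year 3: ⌊$226,696 × 125%/9⌋ = $31,485. Book value $195,211.
Year 4: ⌊$195,211 × 125%/9⌋ = $27,112. Book value $168,099.
Year 5: ⌊$168,099 × 125%/9⌋ = $23,347. Book value $144,752.
Year 6: ⌊$144,752 × 125%/9⌋ = $20,104. Book value $124,648.
Year 7: ⌊$124,648 × 125%/9⌋ = $17,312. Book value $107,336.
Year 8: ⌊$107,336 × 125%/9⌋ = $14,907. Book value $92,429.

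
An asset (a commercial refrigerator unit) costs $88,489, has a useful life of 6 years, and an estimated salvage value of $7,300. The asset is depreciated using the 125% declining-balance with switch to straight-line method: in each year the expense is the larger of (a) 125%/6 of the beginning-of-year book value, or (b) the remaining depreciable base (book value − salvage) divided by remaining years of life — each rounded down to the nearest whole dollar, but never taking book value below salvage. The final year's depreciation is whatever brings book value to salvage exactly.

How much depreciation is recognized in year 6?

$12,040

Depreciable base = $88,489 − $7,300 = $81,189.
Year 1: DB = ⌊$88,489 × 125%/6⌋ = $18,435; SL = ⌊$81,189/6⌋ = $13,531 → take DB $18,435. Book value $70,054.
Year 2: DB = ⌊$70,054 × 125%/6⌋ = $14,594; SL = ⌊$62,754/5⌋ = $12,550 → take DB $14,594. Book value $55,460.
Year 3: DB = ⌊$55,460 × 125%/6⌋ = $11,554; SL = ⌊$48,160/4⌋ = $12,040 → take SL $12,040. Book value $43,420.
Year 4: DB = ⌊$43,420 × 125%/6⌋ = $9,045; SL = ⌊$36,120/3⌋ = $12,040 → take SL $12,040. Book value $31,380.
Year 5: DB = ⌊$31,380 × 125%/6⌋ = $6,537; SL = ⌊$24,080/2⌋ = $12,040 → take SL $12,040. Book value $19,340.
Year 6 (final): $19,340 − $7,300 = $12,040. Book value $7,300.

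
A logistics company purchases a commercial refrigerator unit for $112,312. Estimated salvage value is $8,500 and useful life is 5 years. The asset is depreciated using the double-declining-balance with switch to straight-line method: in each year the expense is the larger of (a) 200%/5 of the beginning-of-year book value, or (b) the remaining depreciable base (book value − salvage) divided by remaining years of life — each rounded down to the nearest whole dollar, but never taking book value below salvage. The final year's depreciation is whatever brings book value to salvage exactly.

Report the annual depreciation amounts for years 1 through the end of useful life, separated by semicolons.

$44,924; $26,955; $16,173; $9,704; $6,056

Depreciable base = $112,312 − $8,500 = $103,812.
Year 1: DB = ⌊$112,312 × 200%/5⌋ = $44,924; SL = ⌊$103,812/5⌋ = $20,762 → take DB $44,924. Book value $67,388.
Year 2: DB = ⌊$67,388 × 200%/5⌋ = $26,955; SL = ⌊$58,888/4⌋ = $14,722 → take DB $26,955. Book value $40,433.
Year 3: DB = ⌊$40,433 × 200%/5⌋ = $16,173; SL = ⌊$31,933/3⌋ = $10,644 → take DB $16,173. Book value $24,260.
Year 4: DB = ⌊$24,260 × 200%/5⌋ = $9,704; SL = ⌊$15,760/2⌋ = $7,880 → take DB $9,704. Book value $14,556.
Year 5 (final): $14,556 − $8,500 = $6,056. Book value $8,500.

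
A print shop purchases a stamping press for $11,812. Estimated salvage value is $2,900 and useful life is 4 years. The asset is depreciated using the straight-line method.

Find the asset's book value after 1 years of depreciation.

$9,584

Depreciable base = $11,812 − $2,900 = $8,912.
Annual expense = $8,912 / 4 = $2,228.
End of year 1: book value $9,584.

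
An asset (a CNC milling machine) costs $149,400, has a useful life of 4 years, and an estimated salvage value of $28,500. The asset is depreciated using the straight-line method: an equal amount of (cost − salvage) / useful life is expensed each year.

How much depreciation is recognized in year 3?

Depreciable base = $149,400 − $28,500 = $120,900.
Annual expense = $120,900 / 4 = $30,225.

$30,225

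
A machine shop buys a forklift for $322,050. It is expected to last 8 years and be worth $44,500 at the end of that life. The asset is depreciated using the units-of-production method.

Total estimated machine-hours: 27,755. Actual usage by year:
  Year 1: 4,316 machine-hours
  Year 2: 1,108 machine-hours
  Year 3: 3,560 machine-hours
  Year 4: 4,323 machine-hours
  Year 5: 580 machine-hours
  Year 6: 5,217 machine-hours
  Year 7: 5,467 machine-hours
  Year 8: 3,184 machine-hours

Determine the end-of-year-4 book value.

$188,980

Depreciable base = $322,050 − $44,500 = $277,550.
Rate = $277,550 / 27,755 machine-hours = $10 per machine-hour.
Year 1: 4,316 × $10 = $43,160. Book value $278,890.
Year 2: 1,108 × $10 = $11,080. Book value $267,810.
Year 3: 3,560 × $10 = $35,600. Book value $232,210.
Year 4: 4,323 × $10 = $43,230. Book value $188,980.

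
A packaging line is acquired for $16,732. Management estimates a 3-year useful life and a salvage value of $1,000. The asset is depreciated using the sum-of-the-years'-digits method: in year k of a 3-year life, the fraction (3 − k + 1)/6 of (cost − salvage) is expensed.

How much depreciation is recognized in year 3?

Depreciable base = $16,732 − $1,000 = $15,732.
Sum of the years' digits = 3+2+1 = 6.
Year 1: $15,732 × 3/6 = $7,866. Book value $8,866.
Year 2: $15,732 × 2/6 = $5,244. Book value $3,622.
Year 3: $15,732 × 1/6 = $2,622. Book value $1,000.

$2,622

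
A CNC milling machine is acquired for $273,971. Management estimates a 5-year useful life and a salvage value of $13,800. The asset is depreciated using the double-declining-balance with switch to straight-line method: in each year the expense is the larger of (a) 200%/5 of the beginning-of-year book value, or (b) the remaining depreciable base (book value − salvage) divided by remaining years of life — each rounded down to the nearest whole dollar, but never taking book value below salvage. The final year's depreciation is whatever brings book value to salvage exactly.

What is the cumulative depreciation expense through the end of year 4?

$238,464

Depreciable base = $273,971 − $13,800 = $260,171.
Year 1: DB = ⌊$273,971 × 200%/5⌋ = $109,588; SL = ⌊$260,171/5⌋ = $52,034 → take DB $109,588. Book value $164,383.
Year 2: DB = ⌊$164,383 × 200%/5⌋ = $65,753; SL = ⌊$150,583/4⌋ = $37,645 → take DB $65,753. Book value $98,630.
Year 3: DB = ⌊$98,630 × 200%/5⌋ = $39,452; SL = ⌊$84,830/3⌋ = $28,276 → take DB $39,452. Book value $59,178.
Year 4: DB = ⌊$59,178 × 200%/5⌋ = $23,671; SL = ⌊$45,378/2⌋ = $22,689 → take DB $23,671. Book value $35,507.
Accumulated through year 4 = $273,971 − $35,507 = $238,464.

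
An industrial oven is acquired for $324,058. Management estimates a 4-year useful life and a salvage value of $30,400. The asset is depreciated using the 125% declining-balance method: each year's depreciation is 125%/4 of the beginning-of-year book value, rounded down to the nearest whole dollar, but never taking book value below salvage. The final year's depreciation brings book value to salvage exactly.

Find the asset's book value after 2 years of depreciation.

Depreciable base = $324,058 − $30,400 = $293,658.
Year 1: ⌊$324,058 × 125%/4⌋ = $101,268. Book value $222,790.
Year 2: ⌊$222,790 × 125%/4⌋ = $69,621. Book value $153,169.

$153,169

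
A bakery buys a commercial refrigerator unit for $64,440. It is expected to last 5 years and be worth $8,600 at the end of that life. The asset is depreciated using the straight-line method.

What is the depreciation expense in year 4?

Depreciable base = $64,440 − $8,600 = $55,840.
Annual expense = $55,840 / 5 = $11,168.

$11,168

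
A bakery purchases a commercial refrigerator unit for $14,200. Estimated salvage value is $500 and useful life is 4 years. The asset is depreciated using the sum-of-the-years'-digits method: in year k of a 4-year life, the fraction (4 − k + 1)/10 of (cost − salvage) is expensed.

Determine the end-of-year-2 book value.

Depreciable base = $14,200 − $500 = $13,700.
Sum of the years' digits = 4+3+2+1 = 10.
Year 1: $13,700 × 4/10 = $5,480. Book value $8,720.
Year 2: $13,700 × 3/10 = $4,110. Book value $4,610.

$4,610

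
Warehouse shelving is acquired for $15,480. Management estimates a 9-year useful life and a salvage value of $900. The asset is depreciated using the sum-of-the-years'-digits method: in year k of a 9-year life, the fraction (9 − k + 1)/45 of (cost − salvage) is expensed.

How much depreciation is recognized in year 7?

Depreciable base = $15,480 − $900 = $14,580.
Sum of the years' digits = 9+8+7+6+5+4+3+2+1 = 45.
Year 1: $14,580 × 9/45 = $2,916. Book value $12,564.
Year 2: $14,580 × 8/45 = $2,592. Book value $9,972.
Year 3: $14,580 × 7/45 = $2,268. Book value $7,704.
Year 4: $14,580 × 6/45 = $1,944. Book value $5,760.
Year 5: $14,580 × 5/45 = $1,620. Book value $4,140.
Year 6: $14,580 × 4/45 = $1,296. Book value $2,844.
Year 7: $14,580 × 3/45 = $972. Book value $1,872.

$972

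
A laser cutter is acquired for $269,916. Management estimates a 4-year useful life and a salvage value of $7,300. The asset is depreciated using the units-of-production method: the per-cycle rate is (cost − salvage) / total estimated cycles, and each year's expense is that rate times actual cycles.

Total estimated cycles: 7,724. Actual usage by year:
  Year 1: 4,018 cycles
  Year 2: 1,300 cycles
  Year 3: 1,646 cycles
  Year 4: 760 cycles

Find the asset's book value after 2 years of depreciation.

Depreciable base = $269,916 − $7,300 = $262,616.
Rate = $262,616 / 7,724 cycles = $34 per cycle.
Year 1: 4,018 × $34 = $136,612. Book value $133,304.
Year 2: 1,300 × $34 = $44,200. Book value $89,104.

$89,104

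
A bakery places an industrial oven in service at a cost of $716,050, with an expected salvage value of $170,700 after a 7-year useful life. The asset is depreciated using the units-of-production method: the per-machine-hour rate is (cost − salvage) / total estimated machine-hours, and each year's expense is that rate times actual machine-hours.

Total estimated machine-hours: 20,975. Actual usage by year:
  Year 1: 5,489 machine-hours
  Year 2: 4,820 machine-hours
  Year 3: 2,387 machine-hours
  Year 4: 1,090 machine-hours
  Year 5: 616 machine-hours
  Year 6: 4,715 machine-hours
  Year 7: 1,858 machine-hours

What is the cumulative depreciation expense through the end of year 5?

Depreciable base = $716,050 − $170,700 = $545,350.
Rate = $545,350 / 20,975 machine-hours = $26 per machine-hour.
Year 1: 5,489 × $26 = $142,714. Book value $573,336.
Year 2: 4,820 × $26 = $125,320. Book value $448,016.
Year 3: 2,387 × $26 = $62,062. Book value $385,954.
Year 4: 1,090 × $26 = $28,340. Book value $357,614.
Year 5: 616 × $26 = $16,016. Book value $341,598.
Accumulated through year 5 = $716,050 − $341,598 = $374,452.

$374,452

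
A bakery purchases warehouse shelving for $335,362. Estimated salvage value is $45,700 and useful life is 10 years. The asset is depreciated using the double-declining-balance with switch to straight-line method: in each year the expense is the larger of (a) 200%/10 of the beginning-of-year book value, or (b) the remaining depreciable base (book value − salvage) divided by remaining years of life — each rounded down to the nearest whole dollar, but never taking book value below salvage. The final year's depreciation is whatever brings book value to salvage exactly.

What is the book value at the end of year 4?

$137,365

Depreciable base = $335,362 − $45,700 = $289,662.
Year 1: DB = ⌊$335,362 × 200%/10⌋ = $67,072; SL = ⌊$289,662/10⌋ = $28,966 → take DB $67,072. Book value $268,290.
Year 2: DB = ⌊$268,290 × 200%/10⌋ = $53,658; SL = ⌊$222,590/9⌋ = $24,732 → take DB $53,658. Book value $214,632.
Year 3: DB = ⌊$214,632 × 200%/10⌋ = $42,926; SL = ⌊$168,932/8⌋ = $21,116 → take DB $42,926. Book value $171,706.
Year 4: DB = ⌊$171,706 × 200%/10⌋ = $34,341; SL = ⌊$126,006/7⌋ = $18,000 → take DB $34,341. Book value $137,365.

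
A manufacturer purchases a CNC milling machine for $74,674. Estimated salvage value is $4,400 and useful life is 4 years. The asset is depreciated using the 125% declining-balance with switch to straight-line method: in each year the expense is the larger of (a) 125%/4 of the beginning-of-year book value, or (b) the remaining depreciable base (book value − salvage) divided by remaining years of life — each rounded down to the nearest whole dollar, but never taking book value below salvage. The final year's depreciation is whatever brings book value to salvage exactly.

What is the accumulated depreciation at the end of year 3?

$54,826

Depreciable base = $74,674 − $4,400 = $70,274.
Year 1: DB = ⌊$74,674 × 125%/4⌋ = $23,335; SL = ⌊$70,274/4⌋ = $17,568 → take DB $23,335. Book value $51,339.
Year 2: DB = ⌊$51,339 × 125%/4⌋ = $16,043; SL = ⌊$46,939/3⌋ = $15,646 → take DB $16,043. Book value $35,296.
Year 3: DB = ⌊$35,296 × 125%/4⌋ = $11,030; SL = ⌊$30,896/2⌋ = $15,448 → take SL $15,448. Book value $19,848.
Accumulated through year 3 = $74,674 − $19,848 = $54,826.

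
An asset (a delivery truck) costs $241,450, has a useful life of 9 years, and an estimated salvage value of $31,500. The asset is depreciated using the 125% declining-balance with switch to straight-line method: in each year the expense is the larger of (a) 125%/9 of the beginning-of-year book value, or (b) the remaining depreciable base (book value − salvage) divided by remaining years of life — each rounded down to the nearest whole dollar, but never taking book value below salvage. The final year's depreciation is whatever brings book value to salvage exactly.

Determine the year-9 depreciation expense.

$20,253

Depreciable base = $241,450 − $31,500 = $209,950.
Year 1: DB = ⌊$241,450 × 125%/9⌋ = $33,534; SL = ⌊$209,950/9⌋ = $23,327 → take DB $33,534. Book value $207,916.
Year 2: DB = ⌊$207,916 × 125%/9⌋ = $28,877; SL = ⌊$176,416/8⌋ = $22,052 → take DB $28,877. Book value $179,039.
Year 3: DB = ⌊$179,039 × 125%/9⌋ = $24,866; SL = ⌊$147,539/7⌋ = $21,077 → take DB $24,866. Book value $154,173.
Year 4: DB = ⌊$154,173 × 125%/9⌋ = $21,412; SL = ⌊$122,673/6⌋ = $20,445 → take DB $21,412. Book value $132,761.
Year 5: DB = ⌊$132,761 × 125%/9⌋ = $18,439; SL = ⌊$101,261/5⌋ = $20,252 → take SL $20,252. Book value $112,509.
Year 6: DB = ⌊$112,509 × 125%/9⌋ = $15,626; SL = ⌊$81,009/4⌋ = $20,252 → take SL $20,252. Book value $92,257.
Year 7: DB = ⌊$92,257 × 125%/9⌋ = $12,813; SL = ⌊$60,757/3⌋ = $20,252 → take SL $20,252. Book value $72,005.
Year 8: DB = ⌊$72,005 × 125%/9⌋ = $10,000; SL = ⌊$40,505/2⌋ = $20,252 → take SL $20,252. Book value $51,753.
Year 9 (final): $51,753 − $31,500 = $20,253. Book value $31,500.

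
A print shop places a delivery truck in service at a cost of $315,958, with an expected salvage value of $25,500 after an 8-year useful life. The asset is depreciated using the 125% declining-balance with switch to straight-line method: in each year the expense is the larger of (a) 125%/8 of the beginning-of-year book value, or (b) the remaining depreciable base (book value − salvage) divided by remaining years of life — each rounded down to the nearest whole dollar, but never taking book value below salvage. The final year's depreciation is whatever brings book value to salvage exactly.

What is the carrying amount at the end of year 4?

Depreciable base = $315,958 − $25,500 = $290,458.
Year 1: DB = ⌊$315,958 × 125%/8⌋ = $49,368; SL = ⌊$290,458/8⌋ = $36,307 → take DB $49,368. Book value $266,590.
Year 2: DB = ⌊$266,590 × 125%/8⌋ = $41,654; SL = ⌊$241,090/7⌋ = $34,441 → take DB $41,654. Book value $224,936.
Year 3: DB = ⌊$224,936 × 125%/8⌋ = $35,146; SL = ⌊$199,436/6⌋ = $33,239 → take DB $35,146. Book value $189,790.
Year 4: DB = ⌊$189,790 × 125%/8⌋ = $29,654; SL = ⌊$164,290/5⌋ = $32,858 → take SL $32,858. Book value $156,932.

$156,932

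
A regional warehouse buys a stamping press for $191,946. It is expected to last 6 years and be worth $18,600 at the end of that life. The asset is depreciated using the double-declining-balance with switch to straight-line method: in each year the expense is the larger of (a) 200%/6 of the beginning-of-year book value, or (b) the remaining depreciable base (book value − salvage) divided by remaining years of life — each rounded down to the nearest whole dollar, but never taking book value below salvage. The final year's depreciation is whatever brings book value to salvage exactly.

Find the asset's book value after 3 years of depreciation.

Depreciable base = $191,946 − $18,600 = $173,346.
Year 1: DB = ⌊$191,946 × 200%/6⌋ = $63,982; SL = ⌊$173,346/6⌋ = $28,891 → take DB $63,982. Book value $127,964.
Year 2: DB = ⌊$127,964 × 200%/6⌋ = $42,654; SL = ⌊$109,364/5⌋ = $21,872 → take DB $42,654. Book value $85,310.
Year 3: DB = ⌊$85,310 × 200%/6⌋ = $28,436; SL = ⌊$66,710/4⌋ = $16,677 → take DB $28,436. Book value $56,874.

$56,874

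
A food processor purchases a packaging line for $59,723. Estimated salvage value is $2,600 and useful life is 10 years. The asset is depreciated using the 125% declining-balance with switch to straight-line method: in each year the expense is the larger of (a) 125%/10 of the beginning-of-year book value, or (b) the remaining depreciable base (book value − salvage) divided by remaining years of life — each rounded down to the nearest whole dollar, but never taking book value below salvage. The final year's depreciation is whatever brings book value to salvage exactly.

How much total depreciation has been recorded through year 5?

$30,400

Depreciable base = $59,723 − $2,600 = $57,123.
Year 1: DB = ⌊$59,723 × 125%/10⌋ = $7,465; SL = ⌊$57,123/10⌋ = $5,712 → take DB $7,465. Book value $52,258.
Year 2: DB = ⌊$52,258 × 125%/10⌋ = $6,532; SL = ⌊$49,658/9⌋ = $5,517 → take DB $6,532. Book value $45,726.
Year 3: DB = ⌊$45,726 × 125%/10⌋ = $5,715; SL = ⌊$43,126/8⌋ = $5,390 → take DB $5,715. Book value $40,011.
Year 4: DB = ⌊$40,011 × 125%/10⌋ = $5,001; SL = ⌊$37,411/7⌋ = $5,344 → take SL $5,344. Book value $34,667.
Year 5: DB = ⌊$34,667 × 125%/10⌋ = $4,333; SL = ⌊$32,067/6⌋ = $5,344 → take SL $5,344. Book value $29,323.
Accumulated through year 5 = $59,723 − $29,323 = $30,400.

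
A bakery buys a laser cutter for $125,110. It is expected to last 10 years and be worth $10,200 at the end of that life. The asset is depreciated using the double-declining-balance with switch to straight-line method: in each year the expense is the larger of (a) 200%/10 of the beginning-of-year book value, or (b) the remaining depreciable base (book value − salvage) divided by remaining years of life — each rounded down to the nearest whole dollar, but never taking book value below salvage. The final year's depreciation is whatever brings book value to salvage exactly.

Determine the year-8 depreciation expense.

Depreciable base = $125,110 − $10,200 = $114,910.
Year 1: DB = ⌊$125,110 × 200%/10⌋ = $25,022; SL = ⌊$114,910/10⌋ = $11,491 → take DB $25,022. Book value $100,088.
Year 2: DB = ⌊$100,088 × 200%/10⌋ = $20,017; SL = ⌊$89,888/9⌋ = $9,987 → take DB $20,017. Book value $80,071.
Year 3: DB = ⌊$80,071 × 200%/10⌋ = $16,014; SL = ⌊$69,871/8⌋ = $8,733 → take DB $16,014. Book value $64,057.
Year 4: DB = ⌊$64,057 × 200%/10⌋ = $12,811; SL = ⌊$53,857/7⌋ = $7,693 → take DB $12,811. Book value $51,246.
Year 5: DB = ⌊$51,246 × 200%/10⌋ = $10,249; SL = ⌊$41,046/6⌋ = $6,841 → take DB $10,249. Book value $40,997.
Year 6: DB = ⌊$40,997 × 200%/10⌋ = $8,199; SL = ⌊$30,797/5⌋ = $6,159 → take DB $8,199. Book value $32,798.
Year 7: DB = ⌊$32,798 × 200%/10⌋ = $6,559; SL = ⌊$22,598/4⌋ = $5,649 → take DB $6,559. Book value $26,239.
Year 8: DB = ⌊$26,239 × 200%/10⌋ = $5,247; SL = ⌊$16,039/3⌋ = $5,346 → take SL $5,346. Book value $20,893.

$5,346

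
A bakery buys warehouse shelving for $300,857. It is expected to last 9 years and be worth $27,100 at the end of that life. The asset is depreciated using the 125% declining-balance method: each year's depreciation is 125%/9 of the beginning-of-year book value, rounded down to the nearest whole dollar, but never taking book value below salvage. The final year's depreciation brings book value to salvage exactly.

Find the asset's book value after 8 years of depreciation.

Depreciable base = $300,857 − $27,100 = $273,757.
Year 1: ⌊$300,857 × 125%/9⌋ = $41,785. Book value $259,072.
Year 2: ⌊$259,072 × 125%/9⌋ = $35,982. Book value $223,090.
Year 3: ⌊$223,090 × 125%/9⌋ = $30,984. Book value $192,106.
Year 4: ⌊$192,106 × 125%/9⌋ = $26,681. Book value $165,425.
Year 5: ⌊$165,425 × 125%/9⌋ = $22,975. Book value $142,450.
Year 6: ⌊$142,450 × 125%/9⌋ = $19,784. Book value $122,666.
Year 7: ⌊$122,666 × 125%/9⌋ = $17,036. Book value $105,630.
Year 8: ⌊$105,630 × 125%/9⌋ = $14,670. Book value $90,960.

$90,960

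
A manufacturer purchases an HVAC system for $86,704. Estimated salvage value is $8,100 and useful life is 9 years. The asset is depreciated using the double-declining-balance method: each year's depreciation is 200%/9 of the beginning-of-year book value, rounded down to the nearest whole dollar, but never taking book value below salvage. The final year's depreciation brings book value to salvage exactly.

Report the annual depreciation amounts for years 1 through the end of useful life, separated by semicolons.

Depreciable base = $86,704 − $8,100 = $78,604.
Year 1: ⌊$86,704 × 200%/9⌋ = $19,267. Book value $67,437.
Year 2: ⌊$67,437 × 200%/9⌋ = $14,986. Book value $52,451.
Year 3: ⌊$52,451 × 200%/9⌋ = $11,655. Book value $40,796.
Year 4: ⌊$40,796 × 200%/9⌋ = $9,065. Book value $31,731.
Year 5: ⌊$31,731 × 200%/9⌋ = $7,051. Book value $24,680.
Year 6: ⌊$24,680 × 200%/9⌋ = $5,484. Book value $19,196.
Year 7: ⌊$19,196 × 200%/9⌋ = $4,265. Book value $14,931.
Year 8: ⌊$14,931 × 200%/9⌋ = $3,318. Book value $11,613.
Year 9 (final): $11,613 − $8,100 = $3,513. Book value $8,100.

$19,267; $14,986; $11,655; $9,065; $7,051; $5,484; $4,265; $3,318; $3,513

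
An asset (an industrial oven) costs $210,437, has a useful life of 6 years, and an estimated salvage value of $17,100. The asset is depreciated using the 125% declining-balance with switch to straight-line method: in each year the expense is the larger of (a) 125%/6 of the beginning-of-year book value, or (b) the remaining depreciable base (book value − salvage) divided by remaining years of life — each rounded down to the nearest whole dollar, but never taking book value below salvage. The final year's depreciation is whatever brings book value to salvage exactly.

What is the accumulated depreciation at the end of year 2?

$78,548

Depreciable base = $210,437 − $17,100 = $193,337.
Year 1: DB = ⌊$210,437 × 125%/6⌋ = $43,841; SL = ⌊$193,337/6⌋ = $32,222 → take DB $43,841. Book value $166,596.
Year 2: DB = ⌊$166,596 × 125%/6⌋ = $34,707; SL = ⌊$149,496/5⌋ = $29,899 → take DB $34,707. Book value $131,889.
Accumulated through year 2 = $210,437 − $131,889 = $78,548.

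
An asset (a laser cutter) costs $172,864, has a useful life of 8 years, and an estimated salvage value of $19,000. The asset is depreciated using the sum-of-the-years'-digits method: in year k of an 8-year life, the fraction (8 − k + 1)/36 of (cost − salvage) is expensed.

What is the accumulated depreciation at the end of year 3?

$89,754

Depreciable base = $172,864 − $19,000 = $153,864.
Sum of the years' digits = 8+7+6+5+4+3+2+1 = 36.
Year 1: $153,864 × 8/36 = $34,192. Book value $138,672.
Year 2: $153,864 × 7/36 = $29,918. Book value $108,754.
Year 3: $153,864 × 6/36 = $25,644. Book value $83,110.
Accumulated through year 3 = $172,864 − $83,110 = $89,754.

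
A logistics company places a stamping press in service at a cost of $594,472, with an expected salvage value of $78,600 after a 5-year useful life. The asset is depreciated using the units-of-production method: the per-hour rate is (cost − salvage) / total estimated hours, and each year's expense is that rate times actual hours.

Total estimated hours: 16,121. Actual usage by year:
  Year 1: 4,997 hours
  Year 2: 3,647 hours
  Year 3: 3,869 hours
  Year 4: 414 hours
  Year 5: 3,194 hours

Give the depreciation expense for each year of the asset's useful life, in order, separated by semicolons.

$159,904; $116,704; $123,808; $13,248; $102,208

Depreciable base = $594,472 − $78,600 = $515,872.
Rate = $515,872 / 16,121 hours = $32 per hour.
Year 1: 4,997 × $32 = $159,904. Book value $434,568.
Year 2: 3,647 × $32 = $116,704. Book value $317,864.
Year 3: 3,869 × $32 = $123,808. Book value $194,056.
Year 4: 414 × $32 = $13,248. Book value $180,808.
Year 5: 3,194 × $32 = $102,208. Book value $78,600.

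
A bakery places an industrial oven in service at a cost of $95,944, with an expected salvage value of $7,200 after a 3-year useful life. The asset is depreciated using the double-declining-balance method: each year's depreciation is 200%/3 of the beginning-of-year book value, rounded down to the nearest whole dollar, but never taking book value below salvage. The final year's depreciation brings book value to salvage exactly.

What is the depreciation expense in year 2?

$21,321

Depreciable base = $95,944 − $7,200 = $88,744.
Year 1: ⌊$95,944 × 200%/3⌋ = $63,962. Book value $31,982.
Year 2: ⌊$31,982 × 200%/3⌋ = $21,321. Book value $10,661.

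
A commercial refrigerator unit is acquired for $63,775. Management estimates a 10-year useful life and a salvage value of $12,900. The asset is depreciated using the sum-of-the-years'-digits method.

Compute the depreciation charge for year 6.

Depreciable base = $63,775 − $12,900 = $50,875.
Sum of the years' digits = 10+9+8+7+6+5+4+3+2+1 = 55.
Year 1: $50,875 × 10/55 = $9,250. Book value $54,525.
Year 2: $50,875 × 9/55 = $8,325. Book value $46,200.
Year 3: $50,875 × 8/55 = $7,400. Book value $38,800.
Year 4: $50,875 × 7/55 = $6,475. Book value $32,325.
Year 5: $50,875 × 6/55 = $5,550. Book value $26,775.
Year 6: $50,875 × 5/55 = $4,625. Book value $22,150.

$4,625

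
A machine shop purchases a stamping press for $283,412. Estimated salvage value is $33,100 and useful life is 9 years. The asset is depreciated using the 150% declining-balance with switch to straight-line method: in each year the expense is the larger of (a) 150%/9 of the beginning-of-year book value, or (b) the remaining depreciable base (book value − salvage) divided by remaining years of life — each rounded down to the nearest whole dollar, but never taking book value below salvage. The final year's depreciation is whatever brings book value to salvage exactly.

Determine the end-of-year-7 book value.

$73,500

Depreciable base = $283,412 − $33,100 = $250,312.
Year 1: DB = ⌊$283,412 × 150%/9⌋ = $47,235; SL = ⌊$250,312/9⌋ = $27,812 → take DB $47,235. Book value $236,177.
Year 2: DB = ⌊$236,177 × 150%/9⌋ = $39,362; SL = ⌊$203,077/8⌋ = $25,384 → take DB $39,362. Book value $196,815.
Year 3: DB = ⌊$196,815 × 150%/9⌋ = $32,802; SL = ⌊$163,715/7⌋ = $23,387 → take DB $32,802. Book value $164,013.
Year 4: DB = ⌊$164,013 × 150%/9⌋ = $27,335; SL = ⌊$130,913/6⌋ = $21,818 → take DB $27,335. Book value $136,678.
Year 5: DB = ⌊$136,678 × 150%/9⌋ = $22,779; SL = ⌊$103,578/5⌋ = $20,715 → take DB $22,779. Book value $113,899.
Year 6: DB = ⌊$113,899 × 150%/9⌋ = $18,983; SL = ⌊$80,799/4⌋ = $20,199 → take SL $20,199. Book value $93,700.
Year 7: DB = ⌊$93,700 × 150%/9⌋ = $15,616; SL = ⌊$60,600/3⌋ = $20,200 → take SL $20,200. Book value $73,500.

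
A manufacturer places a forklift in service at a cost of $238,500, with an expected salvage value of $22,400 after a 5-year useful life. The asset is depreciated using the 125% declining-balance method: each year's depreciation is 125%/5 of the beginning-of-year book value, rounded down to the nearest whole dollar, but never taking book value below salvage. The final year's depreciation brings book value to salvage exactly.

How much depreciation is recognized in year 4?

Depreciable base = $238,500 − $22,400 = $216,100.
Year 1: ⌊$238,500 × 125%/5⌋ = $59,625. Book value $178,875.
Year 2: ⌊$178,875 × 125%/5⌋ = $44,718. Book value $134,157.
Year 3: ⌊$134,157 × 125%/5⌋ = $33,539. Book value $100,618.
Year 4: ⌊$100,618 × 125%/5⌋ = $25,154. Book value $75,464.

$25,154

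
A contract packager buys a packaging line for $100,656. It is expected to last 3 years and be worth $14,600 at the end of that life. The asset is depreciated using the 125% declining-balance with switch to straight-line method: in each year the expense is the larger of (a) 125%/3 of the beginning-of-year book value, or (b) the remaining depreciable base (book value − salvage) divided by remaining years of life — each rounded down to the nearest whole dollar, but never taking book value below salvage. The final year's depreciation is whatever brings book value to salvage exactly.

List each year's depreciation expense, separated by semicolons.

Depreciable base = $100,656 − $14,600 = $86,056.
Year 1: DB = ⌊$100,656 × 125%/3⌋ = $41,940; SL = ⌊$86,056/3⌋ = $28,685 → take DB $41,940. Book value $58,716.
Year 2: DB = ⌊$58,716 × 125%/3⌋ = $24,465; SL = ⌊$44,116/2⌋ = $22,058 → take DB $24,465. Book value $34,251.
Year 3 (final): $34,251 − $14,600 = $19,651. Book value $14,600.

$41,940; $24,465; $19,651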